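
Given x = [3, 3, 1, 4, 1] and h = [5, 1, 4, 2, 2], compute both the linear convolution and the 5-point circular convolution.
Linear: y_lin[0] = 3×5 = 15; y_lin[1] = 3×1 + 3×5 = 18; y_lin[2] = 3×4 + 3×1 + 1×5 = 20; y_lin[3] = 3×2 + 3×4 + 1×1 + 4×5 = 39; y_lin[4] = 3×2 + 3×2 + 1×4 + 4×1 + 1×5 = 25; y_lin[5] = 3×2 + 1×2 + 4×4 + 1×1 = 25; y_lin[6] = 1×2 + 4×2 + 1×4 = 14; y_lin[7] = 4×2 + 1×2 = 10; y_lin[8] = 1×2 = 2 → [15, 18, 20, 39, 25, 25, 14, 10, 2]. Circular (length 5): y[0] = 3×5 + 3×2 + 1×2 + 4×4 + 1×1 = 40; y[1] = 3×1 + 3×5 + 1×2 + 4×2 + 1×4 = 32; y[2] = 3×4 + 3×1 + 1×5 + 4×2 + 1×2 = 30; y[3] = 3×2 + 3×4 + 1×1 + 4×5 + 1×2 = 41; y[4] = 3×2 + 3×2 + 1×4 + 4×1 + 1×5 = 25 → [40, 32, 30, 41, 25]

Linear: [15, 18, 20, 39, 25, 25, 14, 10, 2], Circular: [40, 32, 30, 41, 25]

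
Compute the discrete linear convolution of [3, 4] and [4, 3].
y[0] = 3×4 = 12; y[1] = 3×3 + 4×4 = 25; y[2] = 4×3 = 12

[12, 25, 12]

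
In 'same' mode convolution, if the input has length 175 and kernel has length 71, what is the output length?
'Same' mode returns an output with the same length as the input: 175

175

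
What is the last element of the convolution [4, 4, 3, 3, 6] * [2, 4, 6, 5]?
Use y[k] = Σ_i a[i]·b[k-i] at k=7. y[7] = 6×5 = 30

30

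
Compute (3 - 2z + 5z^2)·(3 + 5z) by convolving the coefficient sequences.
Ascending coefficients: a = [3, -2, 5], b = [3, 5]. c[0] = 3×3 = 9; c[1] = 3×5 + -2×3 = 9; c[2] = -2×5 + 5×3 = 5; c[3] = 5×5 = 25. Result coefficients: [9, 9, 5, 25] → 9 + 9z + 5z^2 + 25z^3

9 + 9z + 5z^2 + 25z^3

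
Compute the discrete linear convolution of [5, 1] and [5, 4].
y[0] = 5×5 = 25; y[1] = 5×4 + 1×5 = 25; y[2] = 1×4 = 4

[25, 25, 4]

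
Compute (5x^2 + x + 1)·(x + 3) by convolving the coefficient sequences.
Ascending coefficients: a = [1, 1, 5], b = [3, 1]. c[0] = 1×3 = 3; c[1] = 1×1 + 1×3 = 4; c[2] = 1×1 + 5×3 = 16; c[3] = 5×1 = 5. Result coefficients: [3, 4, 16, 5] → 5x^3 + 16x^2 + 4x + 3

5x^3 + 16x^2 + 4x + 3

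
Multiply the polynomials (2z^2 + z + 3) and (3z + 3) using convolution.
Ascending coefficients: a = [3, 1, 2], b = [3, 3]. c[0] = 3×3 = 9; c[1] = 3×3 + 1×3 = 12; c[2] = 1×3 + 2×3 = 9; c[3] = 2×3 = 6. Result coefficients: [9, 12, 9, 6] → 6z^3 + 9z^2 + 12z + 9

6z^3 + 9z^2 + 12z + 9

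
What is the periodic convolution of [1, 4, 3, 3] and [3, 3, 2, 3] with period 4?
Use y[k] = Σ_j x[j]·h[(k-j) mod 4]. y[0] = 1×3 + 4×3 + 3×2 + 3×3 = 30; y[1] = 1×3 + 4×3 + 3×3 + 3×2 = 30; y[2] = 1×2 + 4×3 + 3×3 + 3×3 = 32; y[3] = 1×3 + 4×2 + 3×3 + 3×3 = 29. Result: [30, 30, 32, 29]

[30, 30, 32, 29]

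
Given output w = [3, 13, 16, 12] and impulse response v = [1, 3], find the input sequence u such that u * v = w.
Deconvolve w=[3, 13, 16, 12] by v=[1, 3]. Since v[0]=1, solve forward: u[0] = w[0] / 1 = 3; u[1] = (w[1] - 3×3) / 1 = 4; u[2] = (w[2] - 4×3) / 1 = 4. So u = [3, 4, 4]. Check by forward convolution: w[0] = 3×1 = 3; w[1] = 3×3 + 4×1 = 13; w[2] = 4×3 + 4×1 = 16; w[3] = 4×3 = 12

[3, 4, 4]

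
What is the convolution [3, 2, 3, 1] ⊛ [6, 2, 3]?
y[0] = 3×6 = 18; y[1] = 3×2 + 2×6 = 18; y[2] = 3×3 + 2×2 + 3×6 = 31; y[3] = 2×3 + 3×2 + 1×6 = 18; y[4] = 3×3 + 1×2 = 11; y[5] = 1×3 = 3

[18, 18, 31, 18, 11, 3]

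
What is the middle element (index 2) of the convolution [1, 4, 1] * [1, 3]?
Use y[k] = Σ_i a[i]·b[k-i] at k=2. y[2] = 4×3 + 1×1 = 13

13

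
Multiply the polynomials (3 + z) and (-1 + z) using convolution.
Ascending coefficients: a = [3, 1], b = [-1, 1]. c[0] = 3×-1 = -3; c[1] = 3×1 + 1×-1 = 2; c[2] = 1×1 = 1. Result coefficients: [-3, 2, 1] → -3 + 2z + z^2

-3 + 2z + z^2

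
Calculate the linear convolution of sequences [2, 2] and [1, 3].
y[0] = 2×1 = 2; y[1] = 2×3 + 2×1 = 8; y[2] = 2×3 = 6

[2, 8, 6]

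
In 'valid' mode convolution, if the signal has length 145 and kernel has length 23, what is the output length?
'Valid' mode counts only positions where the kernel fully overlaps the signal: m - n + 1 = 145 - 23 + 1 = 123

123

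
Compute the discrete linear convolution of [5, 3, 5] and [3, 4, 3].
y[0] = 5×3 = 15; y[1] = 5×4 + 3×3 = 29; y[2] = 5×3 + 3×4 + 5×3 = 42; y[3] = 3×3 + 5×4 = 29; y[4] = 5×3 = 15

[15, 29, 42, 29, 15]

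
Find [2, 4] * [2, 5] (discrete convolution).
y[0] = 2×2 = 4; y[1] = 2×5 + 4×2 = 18; y[2] = 4×5 = 20

[4, 18, 20]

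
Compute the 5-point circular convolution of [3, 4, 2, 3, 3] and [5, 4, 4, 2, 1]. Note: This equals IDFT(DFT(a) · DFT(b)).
Either evaluate y[k] = Σ_j a[j]·b[(k-j) mod 5] directly, or use IDFT(DFT(a) · DFT(b)). y[0] = 3×5 + 4×1 + 2×2 + 3×4 + 3×4 = 47; y[1] = 3×4 + 4×5 + 2×1 + 3×2 + 3×4 = 52; y[2] = 3×4 + 4×4 + 2×5 + 3×1 + 3×2 = 47; y[3] = 3×2 + 4×4 + 2×4 + 3×5 + 3×1 = 48; y[4] = 3×1 + 4×2 + 2×4 + 3×4 + 3×5 = 46. Result: [47, 52, 47, 48, 46]

[47, 52, 47, 48, 46]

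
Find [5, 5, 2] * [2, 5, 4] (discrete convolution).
y[0] = 5×2 = 10; y[1] = 5×5 + 5×2 = 35; y[2] = 5×4 + 5×5 + 2×2 = 49; y[3] = 5×4 + 2×5 = 30; y[4] = 2×4 = 8

[10, 35, 49, 30, 8]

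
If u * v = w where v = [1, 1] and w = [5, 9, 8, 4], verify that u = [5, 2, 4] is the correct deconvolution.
Forward-compute [5, 2, 4] * [1, 1]: w[0] = 5×1 = 5; w[1] = 5×1 + 2×1 = 7; w[2] = 2×1 + 4×1 = 6; w[3] = 4×1 = 4 → [5, 7, 6, 4]. Does not match given w = [5, 9, 8, 4].

Not verified. [5, 2, 4] * [1, 1] = [5, 7, 6, 4], which differs from [5, 9, 8, 4] at index 1.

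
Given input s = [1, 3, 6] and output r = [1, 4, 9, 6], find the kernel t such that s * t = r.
Output length 4 = len(s) + len(t) - 1 ⇒ len(t) = 2. Solve t forward using t[k] = (r[k] - Σ_{i≥1} s[i]·t[k-i]) / s[0]: t[0] = r[0] / s[0] = 1 / 1 = 1; t[1] = (r[1] - 3×1) / s[0] = (4 - 3×1) / 1 = 1. So t = [1, 1]. Forward-check [1, 3, 6] * [1, 1]: r[0] = 1×1 = 1; r[1] = 1×1 + 3×1 = 4; r[2] = 3×1 + 6×1 = 9; r[3] = 6×1 = 6 → [1, 4, 9, 6] ✓

[1, 1]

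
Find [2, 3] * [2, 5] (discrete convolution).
y[0] = 2×2 = 4; y[1] = 2×5 + 3×2 = 16; y[2] = 3×5 = 15

[4, 16, 15]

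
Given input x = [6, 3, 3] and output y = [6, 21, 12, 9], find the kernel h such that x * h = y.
Output length 4 = len(x) + len(h) - 1 ⇒ len(h) = 2. Solve h forward using h[k] = (y[k] - Σ_{i≥1} x[i]·h[k-i]) / x[0]: h[0] = y[0] / x[0] = 6 / 6 = 1; h[1] = (y[1] - 3×1) / x[0] = (21 - 3×1) / 6 = 3. So h = [1, 3]. Forward-check [6, 3, 3] * [1, 3]: y[0] = 6×1 = 6; y[1] = 6×3 + 3×1 = 21; y[2] = 3×3 + 3×1 = 12; y[3] = 3×3 = 9 → [6, 21, 12, 9] ✓

[1, 3]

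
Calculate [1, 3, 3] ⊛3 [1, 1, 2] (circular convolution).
Use y[k] = Σ_j x[j]·h[(k-j) mod 3]. y[0] = 1×1 + 3×2 + 3×1 = 10; y[1] = 1×1 + 3×1 + 3×2 = 10; y[2] = 1×2 + 3×1 + 3×1 = 8. Result: [10, 10, 8]

[10, 10, 8]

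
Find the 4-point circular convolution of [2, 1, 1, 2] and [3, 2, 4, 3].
Use y[k] = Σ_j a[j]·b[(k-j) mod 4]. y[0] = 2×3 + 1×3 + 1×4 + 2×2 = 17; y[1] = 2×2 + 1×3 + 1×3 + 2×4 = 18; y[2] = 2×4 + 1×2 + 1×3 + 2×3 = 19; y[3] = 2×3 + 1×4 + 1×2 + 2×3 = 18. Result: [17, 18, 19, 18]

[17, 18, 19, 18]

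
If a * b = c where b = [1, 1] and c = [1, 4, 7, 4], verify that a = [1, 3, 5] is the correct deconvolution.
Forward-compute [1, 3, 5] * [1, 1]: c[0] = 1×1 = 1; c[1] = 1×1 + 3×1 = 4; c[2] = 3×1 + 5×1 = 8; c[3] = 5×1 = 5 → [1, 4, 8, 5]. Does not match given c = [1, 4, 7, 4].

Not verified. [1, 3, 5] * [1, 1] = [1, 4, 8, 5], which differs from [1, 4, 7, 4] at index 2.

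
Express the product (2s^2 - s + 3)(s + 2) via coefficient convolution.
Ascending coefficients: a = [3, -1, 2], b = [2, 1]. c[0] = 3×2 = 6; c[1] = 3×1 + -1×2 = 1; c[2] = -1×1 + 2×2 = 3; c[3] = 2×1 = 2. Result coefficients: [6, 1, 3, 2] → 2s^3 + 3s^2 + s + 6

2s^3 + 3s^2 + s + 6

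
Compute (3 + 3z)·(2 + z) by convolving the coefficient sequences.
Ascending coefficients: a = [3, 3], b = [2, 1]. c[0] = 3×2 = 6; c[1] = 3×1 + 3×2 = 9; c[2] = 3×1 = 3. Result coefficients: [6, 9, 3] → 6 + 9z + 3z^2

6 + 9z + 3z^2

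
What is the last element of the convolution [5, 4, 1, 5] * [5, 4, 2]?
Use y[k] = Σ_i a[i]·b[k-i] at k=5. y[5] = 5×2 = 10

10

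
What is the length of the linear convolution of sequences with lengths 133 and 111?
Linear/full convolution length: m + n - 1 = 133 + 111 - 1 = 243

243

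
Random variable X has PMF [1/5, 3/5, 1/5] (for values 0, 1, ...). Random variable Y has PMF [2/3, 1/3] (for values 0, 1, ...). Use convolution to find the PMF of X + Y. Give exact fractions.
P(X+Y=k) = Σ_i P(X=i)·P(Y=k-i) — a convolution of [1/5, 3/5, 1/5] and [2/3, 1/3]. P(X+Y=0) = (1/5)×(2/3) = 2/15; P(X+Y=1) = (1/5)×(1/3) + (3/5)×(2/3) = 1/15 + 2/5 = 7/15; P(X+Y=2) = (3/5)×(1/3) + (1/5)×(2/3) = 1/5 + 2/15 = 1/3; P(X+Y=3) = (1/5)×(1/3) = 1/15. PMF: [2/15, 7/15, 1/3, 1/15] (sums to 1 ✓)

[2/15, 7/15, 1/3, 1/15]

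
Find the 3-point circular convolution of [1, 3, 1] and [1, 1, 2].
Use y[k] = Σ_j u[j]·v[(k-j) mod 3]. y[0] = 1×1 + 3×2 + 1×1 = 8; y[1] = 1×1 + 3×1 + 1×2 = 6; y[2] = 1×2 + 3×1 + 1×1 = 6. Result: [8, 6, 6]

[8, 6, 6]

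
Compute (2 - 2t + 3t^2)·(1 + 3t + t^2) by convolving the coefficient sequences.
Ascending coefficients: a = [2, -2, 3], b = [1, 3, 1]. c[0] = 2×1 = 2; c[1] = 2×3 + -2×1 = 4; c[2] = 2×1 + -2×3 + 3×1 = -1; c[3] = -2×1 + 3×3 = 7; c[4] = 3×1 = 3. Result coefficients: [2, 4, -1, 7, 3] → 2 + 4t - t^2 + 7t^3 + 3t^4

2 + 4t - t^2 + 7t^3 + 3t^4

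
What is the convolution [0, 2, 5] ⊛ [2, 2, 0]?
y[0] = 0×2 = 0; y[1] = 0×2 + 2×2 = 4; y[2] = 0×0 + 2×2 + 5×2 = 14; y[3] = 2×0 + 5×2 = 10; y[4] = 5×0 = 0

[0, 4, 14, 10, 0]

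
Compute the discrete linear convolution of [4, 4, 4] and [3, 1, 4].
y[0] = 4×3 = 12; y[1] = 4×1 + 4×3 = 16; y[2] = 4×4 + 4×1 + 4×3 = 32; y[3] = 4×4 + 4×1 = 20; y[4] = 4×4 = 16

[12, 16, 32, 20, 16]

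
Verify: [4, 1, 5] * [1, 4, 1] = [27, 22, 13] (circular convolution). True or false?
Recompute circular convolution of [4, 1, 5] and [1, 4, 1]: y[0] = 4×1 + 1×1 + 5×4 = 25; y[1] = 4×4 + 1×1 + 5×1 = 22; y[2] = 4×1 + 1×4 + 5×1 = 13 → [25, 22, 13]. Compare to given [27, 22, 13]: they differ at index 0: given 27, correct 25, so answer: No

No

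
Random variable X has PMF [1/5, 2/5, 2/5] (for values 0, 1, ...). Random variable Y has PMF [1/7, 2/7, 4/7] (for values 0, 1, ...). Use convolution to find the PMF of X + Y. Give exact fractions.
P(X+Y=k) = Σ_i P(X=i)·P(Y=k-i) — a convolution of [1/5, 2/5, 2/5] and [1/7, 2/7, 4/7]. P(X+Y=0) = (1/5)×(1/7) = 1/35; P(X+Y=1) = (1/5)×(2/7) + (2/5)×(1/7) = 2/35 + 2/35 = 4/35; P(X+Y=2) = (1/5)×(4/7) + (2/5)×(2/7) + (2/5)×(1/7) = 4/35 + 4/35 + 2/35 = 2/7; P(X+Y=3) = (2/5)×(4/7) + (2/5)×(2/7) = 8/35 + 4/35 = 12/35; P(X+Y=4) = (2/5)×(4/7) = 8/35. PMF: [1/35, 4/35, 2/7, 12/35, 8/35] (sums to 1 ✓)

[1/35, 4/35, 2/7, 12/35, 8/35]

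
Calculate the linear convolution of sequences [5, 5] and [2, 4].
y[0] = 5×2 = 10; y[1] = 5×4 + 5×2 = 30; y[2] = 5×4 = 20

[10, 30, 20]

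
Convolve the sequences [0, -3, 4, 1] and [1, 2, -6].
y[0] = 0×1 = 0; y[1] = 0×2 + -3×1 = -3; y[2] = 0×-6 + -3×2 + 4×1 = -2; y[3] = -3×-6 + 4×2 + 1×1 = 27; y[4] = 4×-6 + 1×2 = -22; y[5] = 1×-6 = -6

[0, -3, -2, 27, -22, -6]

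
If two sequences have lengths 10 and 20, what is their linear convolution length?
Linear/full convolution length: m + n - 1 = 10 + 20 - 1 = 29

29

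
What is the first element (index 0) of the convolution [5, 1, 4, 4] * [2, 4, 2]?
Use y[k] = Σ_i a[i]·b[k-i] at k=0. y[0] = 5×2 = 10

10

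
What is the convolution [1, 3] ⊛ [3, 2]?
y[0] = 1×3 = 3; y[1] = 1×2 + 3×3 = 11; y[2] = 3×2 = 6

[3, 11, 6]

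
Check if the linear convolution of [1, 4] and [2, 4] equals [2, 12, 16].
Recompute linear convolution of [1, 4] and [2, 4]: y[0] = 1×2 = 2; y[1] = 1×4 + 4×2 = 12; y[2] = 4×4 = 16 → [2, 12, 16]. Given [2, 12, 16] matches, so answer: Yes

Yes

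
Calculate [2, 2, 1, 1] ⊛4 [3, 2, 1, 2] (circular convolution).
Use y[k] = Σ_j f[j]·g[(k-j) mod 4]. y[0] = 2×3 + 2×2 + 1×1 + 1×2 = 13; y[1] = 2×2 + 2×3 + 1×2 + 1×1 = 13; y[2] = 2×1 + 2×2 + 1×3 + 1×2 = 11; y[3] = 2×2 + 2×1 + 1×2 + 1×3 = 11. Result: [13, 13, 11, 11]

[13, 13, 11, 11]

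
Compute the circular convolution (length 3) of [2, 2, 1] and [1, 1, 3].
Use y[k] = Σ_j f[j]·g[(k-j) mod 3]. y[0] = 2×1 + 2×3 + 1×1 = 9; y[1] = 2×1 + 2×1 + 1×3 = 7; y[2] = 2×3 + 2×1 + 1×1 = 9. Result: [9, 7, 9]

[9, 7, 9]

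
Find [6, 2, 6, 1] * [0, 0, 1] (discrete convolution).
y[0] = 6×0 = 0; y[1] = 6×0 + 2×0 = 0; y[2] = 6×1 + 2×0 + 6×0 = 6; y[3] = 2×1 + 6×0 + 1×0 = 2; y[4] = 6×1 + 1×0 = 6; y[5] = 1×1 = 1

[0, 0, 6, 2, 6, 1]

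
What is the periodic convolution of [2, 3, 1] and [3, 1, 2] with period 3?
Use y[k] = Σ_j u[j]·v[(k-j) mod 3]. y[0] = 2×3 + 3×2 + 1×1 = 13; y[1] = 2×1 + 3×3 + 1×2 = 13; y[2] = 2×2 + 3×1 + 1×3 = 10. Result: [13, 13, 10]

[13, 13, 10]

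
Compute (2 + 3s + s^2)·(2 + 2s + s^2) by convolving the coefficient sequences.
Ascending coefficients: a = [2, 3, 1], b = [2, 2, 1]. c[0] = 2×2 = 4; c[1] = 2×2 + 3×2 = 10; c[2] = 2×1 + 3×2 + 1×2 = 10; c[3] = 3×1 + 1×2 = 5; c[4] = 1×1 = 1. Result coefficients: [4, 10, 10, 5, 1] → 4 + 10s + 10s^2 + 5s^3 + s^4

4 + 10s + 10s^2 + 5s^3 + s^4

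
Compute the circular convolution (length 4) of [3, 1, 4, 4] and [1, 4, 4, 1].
Use y[k] = Σ_j f[j]·g[(k-j) mod 4]. y[0] = 3×1 + 1×1 + 4×4 + 4×4 = 36; y[1] = 3×4 + 1×1 + 4×1 + 4×4 = 33; y[2] = 3×4 + 1×4 + 4×1 + 4×1 = 24; y[3] = 3×1 + 1×4 + 4×4 + 4×1 = 27. Result: [36, 33, 24, 27]

[36, 33, 24, 27]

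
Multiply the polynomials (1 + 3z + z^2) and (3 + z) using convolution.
Ascending coefficients: a = [1, 3, 1], b = [3, 1]. c[0] = 1×3 = 3; c[1] = 1×1 + 3×3 = 10; c[2] = 3×1 + 1×3 = 6; c[3] = 1×1 = 1. Result coefficients: [3, 10, 6, 1] → 3 + 10z + 6z^2 + z^3

3 + 10z + 6z^2 + z^3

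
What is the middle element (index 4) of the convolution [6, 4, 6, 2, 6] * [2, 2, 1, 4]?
Use y[k] = Σ_i a[i]·b[k-i] at k=4. y[4] = 4×4 + 6×1 + 2×2 + 6×2 = 38

38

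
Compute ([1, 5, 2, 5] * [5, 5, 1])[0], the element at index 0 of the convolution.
Use y[k] = Σ_i a[i]·b[k-i] at k=0. y[0] = 1×5 = 5

5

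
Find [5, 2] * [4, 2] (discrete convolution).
y[0] = 5×4 = 20; y[1] = 5×2 + 2×4 = 18; y[2] = 2×2 = 4

[20, 18, 4]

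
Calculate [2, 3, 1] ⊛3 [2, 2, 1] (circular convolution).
Use y[k] = Σ_j x[j]·h[(k-j) mod 3]. y[0] = 2×2 + 3×1 + 1×2 = 9; y[1] = 2×2 + 3×2 + 1×1 = 11; y[2] = 2×1 + 3×2 + 1×2 = 10. Result: [9, 11, 10]

[9, 11, 10]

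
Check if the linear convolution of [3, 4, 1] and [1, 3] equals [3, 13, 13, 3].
Recompute linear convolution of [3, 4, 1] and [1, 3]: y[0] = 3×1 = 3; y[1] = 3×3 + 4×1 = 13; y[2] = 4×3 + 1×1 = 13; y[3] = 1×3 = 3 → [3, 13, 13, 3]. Given [3, 13, 13, 3] matches, so answer: Yes

Yes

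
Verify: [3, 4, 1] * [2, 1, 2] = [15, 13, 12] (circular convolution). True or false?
Recompute circular convolution of [3, 4, 1] and [2, 1, 2]: y[0] = 3×2 + 4×2 + 1×1 = 15; y[1] = 3×1 + 4×2 + 1×2 = 13; y[2] = 3×2 + 4×1 + 1×2 = 12 → [15, 13, 12]. Given [15, 13, 12] matches, so answer: Yes

Yes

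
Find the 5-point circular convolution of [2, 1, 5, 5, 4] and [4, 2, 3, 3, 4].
Use y[k] = Σ_j s[j]·t[(k-j) mod 5]. y[0] = 2×4 + 1×4 + 5×3 + 5×3 + 4×2 = 50; y[1] = 2×2 + 1×4 + 5×4 + 5×3 + 4×3 = 55; y[2] = 2×3 + 1×2 + 5×4 + 5×4 + 4×3 = 60; y[3] = 2×3 + 1×3 + 5×2 + 5×4 + 4×4 = 55; y[4] = 2×4 + 1×3 + 5×3 + 5×2 + 4×4 = 52. Result: [50, 55, 60, 55, 52]

[50, 55, 60, 55, 52]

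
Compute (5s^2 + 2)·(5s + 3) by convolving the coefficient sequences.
Ascending coefficients: a = [2, 0, 5], b = [3, 5]. c[0] = 2×3 = 6; c[1] = 2×5 + 0×3 = 10; c[2] = 0×5 + 5×3 = 15; c[3] = 5×5 = 25. Result coefficients: [6, 10, 15, 25] → 25s^3 + 15s^2 + 10s + 6

25s^3 + 15s^2 + 10s + 6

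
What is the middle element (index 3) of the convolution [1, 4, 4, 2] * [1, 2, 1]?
Use y[k] = Σ_i a[i]·b[k-i] at k=3. y[3] = 4×1 + 4×2 + 2×1 = 14

14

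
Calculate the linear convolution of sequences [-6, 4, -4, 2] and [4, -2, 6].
y[0] = -6×4 = -24; y[1] = -6×-2 + 4×4 = 28; y[2] = -6×6 + 4×-2 + -4×4 = -60; y[3] = 4×6 + -4×-2 + 2×4 = 40; y[4] = -4×6 + 2×-2 = -28; y[5] = 2×6 = 12

[-24, 28, -60, 40, -28, 12]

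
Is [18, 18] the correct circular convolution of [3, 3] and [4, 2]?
Recompute circular convolution of [3, 3] and [4, 2]: y[0] = 3×4 + 3×2 = 18; y[1] = 3×2 + 3×4 = 18 → [18, 18]. Given [18, 18] matches, so answer: Yes

Yes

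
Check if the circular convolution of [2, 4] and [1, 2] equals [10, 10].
Recompute circular convolution of [2, 4] and [1, 2]: y[0] = 2×1 + 4×2 = 10; y[1] = 2×2 + 4×1 = 8 → [10, 8]. Compare to given [10, 10]: they differ at index 1: given 10, correct 8, so answer: No

No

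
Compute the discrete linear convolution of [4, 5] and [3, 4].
y[0] = 4×3 = 12; y[1] = 4×4 + 5×3 = 31; y[2] = 5×4 = 20

[12, 31, 20]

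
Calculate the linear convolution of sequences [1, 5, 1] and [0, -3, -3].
y[0] = 1×0 = 0; y[1] = 1×-3 + 5×0 = -3; y[2] = 1×-3 + 5×-3 + 1×0 = -18; y[3] = 5×-3 + 1×-3 = -18; y[4] = 1×-3 = -3

[0, -3, -18, -18, -3]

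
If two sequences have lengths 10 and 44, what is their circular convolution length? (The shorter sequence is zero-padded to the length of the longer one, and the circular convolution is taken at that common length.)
Circular convolution (zero-padding the shorter input) has length max(m, n) = max(10, 44) = 44

44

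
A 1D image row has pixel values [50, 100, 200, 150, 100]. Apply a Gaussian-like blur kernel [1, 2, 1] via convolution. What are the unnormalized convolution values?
Convolve image row [50, 100, 200, 150, 100] with kernel [1, 2, 1]: y[0] = 50×1 = 50; y[1] = 50×2 + 100×1 = 200; y[2] = 50×1 + 100×2 + 200×1 = 450; y[3] = 100×1 + 200×2 + 150×1 = 650; y[4] = 200×1 + 150×2 + 100×1 = 600; y[5] = 150×1 + 100×2 = 350; y[6] = 100×1 = 100 → [50, 200, 450, 650, 600, 350, 100]. Normalization factor = sum(kernel) = 4.

[50, 200, 450, 650, 600, 350, 100]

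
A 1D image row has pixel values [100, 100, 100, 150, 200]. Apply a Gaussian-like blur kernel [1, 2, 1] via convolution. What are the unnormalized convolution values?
Convolve image row [100, 100, 100, 150, 200] with kernel [1, 2, 1]: y[0] = 100×1 = 100; y[1] = 100×2 + 100×1 = 300; y[2] = 100×1 + 100×2 + 100×1 = 400; y[3] = 100×1 + 100×2 + 150×1 = 450; y[4] = 100×1 + 150×2 + 200×1 = 600; y[5] = 150×1 + 200×2 = 550; y[6] = 200×1 = 200 → [100, 300, 400, 450, 600, 550, 200]. Normalization factor = sum(kernel) = 4.

[100, 300, 400, 450, 600, 550, 200]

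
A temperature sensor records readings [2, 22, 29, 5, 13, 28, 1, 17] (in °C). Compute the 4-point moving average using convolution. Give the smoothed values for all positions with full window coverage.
4-point moving average kernel = [1, 1, 1, 1]. Apply in 'valid' mode (full window coverage): avg[0] = (2 + 22 + 29 + 5) / 4 = 14.5; avg[1] = (22 + 29 + 5 + 13) / 4 = 17.25; avg[2] = (29 + 5 + 13 + 28) / 4 = 18.75; avg[3] = (5 + 13 + 28 + 1) / 4 = 11.75; avg[4] = (13 + 28 + 1 + 17) / 4 = 14.75. Smoothed values: [14.5, 17.25, 18.75, 11.75, 14.75]

[14.5, 17.25, 18.75, 11.75, 14.75]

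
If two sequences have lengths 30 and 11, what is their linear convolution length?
Linear/full convolution length: m + n - 1 = 30 + 11 - 1 = 40

40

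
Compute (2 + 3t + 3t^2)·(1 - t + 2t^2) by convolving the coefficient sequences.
Ascending coefficients: a = [2, 3, 3], b = [1, -1, 2]. c[0] = 2×1 = 2; c[1] = 2×-1 + 3×1 = 1; c[2] = 2×2 + 3×-1 + 3×1 = 4; c[3] = 3×2 + 3×-1 = 3; c[4] = 3×2 = 6. Result coefficients: [2, 1, 4, 3, 6] → 2 + t + 4t^2 + 3t^3 + 6t^4

2 + t + 4t^2 + 3t^3 + 6t^4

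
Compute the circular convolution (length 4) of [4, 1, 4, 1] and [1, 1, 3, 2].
Use y[k] = Σ_j f[j]·g[(k-j) mod 4]. y[0] = 4×1 + 1×2 + 4×3 + 1×1 = 19; y[1] = 4×1 + 1×1 + 4×2 + 1×3 = 16; y[2] = 4×3 + 1×1 + 4×1 + 1×2 = 19; y[3] = 4×2 + 1×3 + 4×1 + 1×1 = 16. Result: [19, 16, 19, 16]

[19, 16, 19, 16]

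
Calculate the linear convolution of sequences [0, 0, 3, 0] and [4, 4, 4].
y[0] = 0×4 = 0; y[1] = 0×4 + 0×4 = 0; y[2] = 0×4 + 0×4 + 3×4 = 12; y[3] = 0×4 + 3×4 + 0×4 = 12; y[4] = 3×4 + 0×4 = 12; y[5] = 0×4 = 0

[0, 0, 12, 12, 12, 0]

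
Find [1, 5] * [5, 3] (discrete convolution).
y[0] = 1×5 = 5; y[1] = 1×3 + 5×5 = 28; y[2] = 5×3 = 15

[5, 28, 15]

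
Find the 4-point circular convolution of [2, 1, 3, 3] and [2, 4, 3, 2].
Use y[k] = Σ_j u[j]·v[(k-j) mod 4]. y[0] = 2×2 + 1×2 + 3×3 + 3×4 = 27; y[1] = 2×4 + 1×2 + 3×2 + 3×3 = 25; y[2] = 2×3 + 1×4 + 3×2 + 3×2 = 22; y[3] = 2×2 + 1×3 + 3×4 + 3×2 = 25. Result: [27, 25, 22, 25]

[27, 25, 22, 25]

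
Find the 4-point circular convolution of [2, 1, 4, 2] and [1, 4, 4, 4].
Use y[k] = Σ_j s[j]·t[(k-j) mod 4]. y[0] = 2×1 + 1×4 + 4×4 + 2×4 = 30; y[1] = 2×4 + 1×1 + 4×4 + 2×4 = 33; y[2] = 2×4 + 1×4 + 4×1 + 2×4 = 24; y[3] = 2×4 + 1×4 + 4×4 + 2×1 = 30. Result: [30, 33, 24, 30]

[30, 33, 24, 30]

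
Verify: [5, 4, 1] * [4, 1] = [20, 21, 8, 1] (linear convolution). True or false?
Recompute linear convolution of [5, 4, 1] and [4, 1]: y[0] = 5×4 = 20; y[1] = 5×1 + 4×4 = 21; y[2] = 4×1 + 1×4 = 8; y[3] = 1×1 = 1 → [20, 21, 8, 1]. Given [20, 21, 8, 1] matches, so answer: Yes

Yes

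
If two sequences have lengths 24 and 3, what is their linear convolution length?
Linear/full convolution length: m + n - 1 = 24 + 3 - 1 = 26

26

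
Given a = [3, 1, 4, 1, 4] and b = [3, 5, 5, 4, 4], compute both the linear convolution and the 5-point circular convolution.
Linear: y_lin[0] = 3×3 = 9; y_lin[1] = 3×5 + 1×3 = 18; y_lin[2] = 3×5 + 1×5 + 4×3 = 32; y_lin[3] = 3×4 + 1×5 + 4×5 + 1×3 = 40; y_lin[4] = 3×4 + 1×4 + 4×5 + 1×5 + 4×3 = 53; y_lin[5] = 1×4 + 4×4 + 1×5 + 4×5 = 45; y_lin[6] = 4×4 + 1×4 + 4×5 = 40; y_lin[7] = 1×4 + 4×4 = 20; y_lin[8] = 4×4 = 16 → [9, 18, 32, 40, 53, 45, 40, 20, 16]. Circular (length 5): y[0] = 3×3 + 1×4 + 4×4 + 1×5 + 4×5 = 54; y[1] = 3×5 + 1×3 + 4×4 + 1×4 + 4×5 = 58; y[2] = 3×5 + 1×5 + 4×3 + 1×4 + 4×4 = 52; y[3] = 3×4 + 1×5 + 4×5 + 1×3 + 4×4 = 56; y[4] = 3×4 + 1×4 + 4×5 + 1×5 + 4×3 = 53 → [54, 58, 52, 56, 53]

Linear: [9, 18, 32, 40, 53, 45, 40, 20, 16], Circular: [54, 58, 52, 56, 53]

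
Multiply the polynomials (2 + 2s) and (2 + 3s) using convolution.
Ascending coefficients: a = [2, 2], b = [2, 3]. c[0] = 2×2 = 4; c[1] = 2×3 + 2×2 = 10; c[2] = 2×3 = 6. Result coefficients: [4, 10, 6] → 4 + 10s + 6s^2

4 + 10s + 6s^2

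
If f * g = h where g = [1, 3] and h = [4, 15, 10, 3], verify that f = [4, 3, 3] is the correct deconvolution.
Forward-compute [4, 3, 3] * [1, 3]: h[0] = 4×1 = 4; h[1] = 4×3 + 3×1 = 15; h[2] = 3×3 + 3×1 = 12; h[3] = 3×3 = 9 → [4, 15, 12, 9]. Does not match given h = [4, 15, 10, 3].

Not verified. [4, 3, 3] * [1, 3] = [4, 15, 12, 9], which differs from [4, 15, 10, 3] at index 2.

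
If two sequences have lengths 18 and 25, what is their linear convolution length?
Linear/full convolution length: m + n - 1 = 18 + 25 - 1 = 42

42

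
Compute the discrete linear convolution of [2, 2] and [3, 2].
y[0] = 2×3 = 6; y[1] = 2×2 + 2×3 = 10; y[2] = 2×2 = 4

[6, 10, 4]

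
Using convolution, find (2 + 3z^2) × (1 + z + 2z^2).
Ascending coefficients: a = [2, 0, 3], b = [1, 1, 2]. c[0] = 2×1 = 2; c[1] = 2×1 + 0×1 = 2; c[2] = 2×2 + 0×1 + 3×1 = 7; c[3] = 0×2 + 3×1 = 3; c[4] = 3×2 = 6. Result coefficients: [2, 2, 7, 3, 6] → 2 + 2z + 7z^2 + 3z^3 + 6z^4

2 + 2z + 7z^2 + 3z^3 + 6z^4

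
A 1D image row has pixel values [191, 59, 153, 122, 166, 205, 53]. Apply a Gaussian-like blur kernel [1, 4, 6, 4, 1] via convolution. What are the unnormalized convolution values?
Convolve image row [191, 59, 153, 122, 166, 205, 53] with kernel [1, 4, 6, 4, 1]: y[0] = 191×1 = 191; y[1] = 191×4 + 59×1 = 823; y[2] = 191×6 + 59×4 + 153×1 = 1535; y[3] = 191×4 + 59×6 + 153×4 + 122×1 = 1852; y[4] = 191×1 + 59×4 + 153×6 + 122×4 + 166×1 = 1999; y[5] = 59×1 + 153×4 + 122×6 + 166×4 + 205×1 = 2272; y[6] = 153×1 + 122×4 + 166×6 + 205×4 + 53×1 = 2510; y[7] = 122×1 + 166×4 + 205×6 + 53×4 = 2228; y[8] = 166×1 + 205×4 + 53×6 = 1304; y[9] = 205×1 + 53×4 = 417; y[10] = 53×1 = 53 → [191, 823, 1535, 1852, 1999, 2272, 2510, 2228, 1304, 417, 53]. Normalization factor = sum(kernel) = 16.

[191, 823, 1535, 1852, 1999, 2272, 2510, 2228, 1304, 417, 53]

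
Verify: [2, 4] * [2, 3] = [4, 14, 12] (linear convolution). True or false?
Recompute linear convolution of [2, 4] and [2, 3]: y[0] = 2×2 = 4; y[1] = 2×3 + 4×2 = 14; y[2] = 4×3 = 12 → [4, 14, 12]. Given [4, 14, 12] matches, so answer: Yes

Yes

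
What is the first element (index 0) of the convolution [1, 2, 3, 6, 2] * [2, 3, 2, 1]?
Use y[k] = Σ_i a[i]·b[k-i] at k=0. y[0] = 1×2 = 2

2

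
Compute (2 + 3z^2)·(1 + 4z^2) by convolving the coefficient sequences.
Ascending coefficients: a = [2, 0, 3], b = [1, 0, 4]. c[0] = 2×1 = 2; c[1] = 2×0 + 0×1 = 0; c[2] = 2×4 + 0×0 + 3×1 = 11; c[3] = 0×4 + 3×0 = 0; c[4] = 3×4 = 12. Result coefficients: [2, 0, 11, 0, 12] → 2 + 11z^2 + 12z^4

2 + 11z^2 + 12z^4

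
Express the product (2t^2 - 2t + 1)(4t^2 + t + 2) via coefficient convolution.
Ascending coefficients: a = [1, -2, 2], b = [2, 1, 4]. c[0] = 1×2 = 2; c[1] = 1×1 + -2×2 = -3; c[2] = 1×4 + -2×1 + 2×2 = 6; c[3] = -2×4 + 2×1 = -6; c[4] = 2×4 = 8. Result coefficients: [2, -3, 6, -6, 8] → 8t^4 - 6t^3 + 6t^2 - 3t + 2

8t^4 - 6t^3 + 6t^2 - 3t + 2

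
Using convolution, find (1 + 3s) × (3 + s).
Ascending coefficients: a = [1, 3], b = [3, 1]. c[0] = 1×3 = 3; c[1] = 1×1 + 3×3 = 10; c[2] = 3×1 = 3. Result coefficients: [3, 10, 3] → 3 + 10s + 3s^2

3 + 10s + 3s^2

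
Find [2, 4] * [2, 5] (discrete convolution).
y[0] = 2×2 = 4; y[1] = 2×5 + 4×2 = 18; y[2] = 4×5 = 20

[4, 18, 20]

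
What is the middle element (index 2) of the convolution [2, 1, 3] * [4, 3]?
Use y[k] = Σ_i a[i]·b[k-i] at k=2. y[2] = 1×3 + 3×4 = 15

15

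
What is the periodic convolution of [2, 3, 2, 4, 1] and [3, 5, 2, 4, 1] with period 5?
Use y[k] = Σ_j a[j]·b[(k-j) mod 5]. y[0] = 2×3 + 3×1 + 2×4 + 4×2 + 1×5 = 30; y[1] = 2×5 + 3×3 + 2×1 + 4×4 + 1×2 = 39; y[2] = 2×2 + 3×5 + 2×3 + 4×1 + 1×4 = 33; y[3] = 2×4 + 3×2 + 2×5 + 4×3 + 1×1 = 37; y[4] = 2×1 + 3×4 + 2×2 + 4×5 + 1×3 = 41. Result: [30, 39, 33, 37, 41]

[30, 39, 33, 37, 41]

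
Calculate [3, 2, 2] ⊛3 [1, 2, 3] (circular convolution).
Use y[k] = Σ_j a[j]·b[(k-j) mod 3]. y[0] = 3×1 + 2×3 + 2×2 = 13; y[1] = 3×2 + 2×1 + 2×3 = 14; y[2] = 3×3 + 2×2 + 2×1 = 15. Result: [13, 14, 15]

[13, 14, 15]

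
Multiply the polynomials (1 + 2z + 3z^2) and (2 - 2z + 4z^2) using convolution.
Ascending coefficients: a = [1, 2, 3], b = [2, -2, 4]. c[0] = 1×2 = 2; c[1] = 1×-2 + 2×2 = 2; c[2] = 1×4 + 2×-2 + 3×2 = 6; c[3] = 2×4 + 3×-2 = 2; c[4] = 3×4 = 12. Result coefficients: [2, 2, 6, 2, 12] → 2 + 2z + 6z^2 + 2z^3 + 12z^4

2 + 2z + 6z^2 + 2z^3 + 12z^4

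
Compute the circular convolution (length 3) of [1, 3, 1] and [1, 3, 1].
Use y[k] = Σ_j s[j]·t[(k-j) mod 3]. y[0] = 1×1 + 3×1 + 1×3 = 7; y[1] = 1×3 + 3×1 + 1×1 = 7; y[2] = 1×1 + 3×3 + 1×1 = 11. Result: [7, 7, 11]

[7, 7, 11]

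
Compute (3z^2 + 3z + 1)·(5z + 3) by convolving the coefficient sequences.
Ascending coefficients: a = [1, 3, 3], b = [3, 5]. c[0] = 1×3 = 3; c[1] = 1×5 + 3×3 = 14; c[2] = 3×5 + 3×3 = 24; c[3] = 3×5 = 15. Result coefficients: [3, 14, 24, 15] → 15z^3 + 24z^2 + 14z + 3

15z^3 + 24z^2 + 14z + 3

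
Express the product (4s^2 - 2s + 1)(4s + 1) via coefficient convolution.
Ascending coefficients: a = [1, -2, 4], b = [1, 4]. c[0] = 1×1 = 1; c[1] = 1×4 + -2×1 = 2; c[2] = -2×4 + 4×1 = -4; c[3] = 4×4 = 16. Result coefficients: [1, 2, -4, 16] → 16s^3 - 4s^2 + 2s + 1

16s^3 - 4s^2 + 2s + 1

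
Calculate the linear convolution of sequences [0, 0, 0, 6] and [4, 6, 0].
y[0] = 0×4 = 0; y[1] = 0×6 + 0×4 = 0; y[2] = 0×0 + 0×6 + 0×4 = 0; y[3] = 0×0 + 0×6 + 6×4 = 24; y[4] = 0×0 + 6×6 = 36; y[5] = 6×0 = 0

[0, 0, 0, 24, 36, 0]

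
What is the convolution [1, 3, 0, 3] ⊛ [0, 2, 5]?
y[0] = 1×0 = 0; y[1] = 1×2 + 3×0 = 2; y[2] = 1×5 + 3×2 + 0×0 = 11; y[3] = 3×5 + 0×2 + 3×0 = 15; y[4] = 0×5 + 3×2 = 6; y[5] = 3×5 = 15

[0, 2, 11, 15, 6, 15]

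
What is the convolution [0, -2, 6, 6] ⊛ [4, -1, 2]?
y[0] = 0×4 = 0; y[1] = 0×-1 + -2×4 = -8; y[2] = 0×2 + -2×-1 + 6×4 = 26; y[3] = -2×2 + 6×-1 + 6×4 = 14; y[4] = 6×2 + 6×-1 = 6; y[5] = 6×2 = 12

[0, -8, 26, 14, 6, 12]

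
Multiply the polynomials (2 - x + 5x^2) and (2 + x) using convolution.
Ascending coefficients: a = [2, -1, 5], b = [2, 1]. c[0] = 2×2 = 4; c[1] = 2×1 + -1×2 = 0; c[2] = -1×1 + 5×2 = 9; c[3] = 5×1 = 5. Result coefficients: [4, 0, 9, 5] → 4 + 9x^2 + 5x^3

4 + 9x^2 + 5x^3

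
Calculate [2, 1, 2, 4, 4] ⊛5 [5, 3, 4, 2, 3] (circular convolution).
Use y[k] = Σ_j u[j]·v[(k-j) mod 5]. y[0] = 2×5 + 1×3 + 2×2 + 4×4 + 4×3 = 45; y[1] = 2×3 + 1×5 + 2×3 + 4×2 + 4×4 = 41; y[2] = 2×4 + 1×3 + 2×5 + 4×3 + 4×2 = 41; y[3] = 2×2 + 1×4 + 2×3 + 4×5 + 4×3 = 46; y[4] = 2×3 + 1×2 + 2×4 + 4×3 + 4×5 = 48. Result: [45, 41, 41, 46, 48]

[45, 41, 41, 46, 48]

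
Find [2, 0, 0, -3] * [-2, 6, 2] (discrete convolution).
y[0] = 2×-2 = -4; y[1] = 2×6 + 0×-2 = 12; y[2] = 2×2 + 0×6 + 0×-2 = 4; y[3] = 0×2 + 0×6 + -3×-2 = 6; y[4] = 0×2 + -3×6 = -18; y[5] = -3×2 = -6

[-4, 12, 4, 6, -18, -6]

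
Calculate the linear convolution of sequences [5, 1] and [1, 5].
y[0] = 5×1 = 5; y[1] = 5×5 + 1×1 = 26; y[2] = 1×5 = 5

[5, 26, 5]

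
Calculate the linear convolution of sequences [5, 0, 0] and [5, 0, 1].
y[0] = 5×5 = 25; y[1] = 5×0 + 0×5 = 0; y[2] = 5×1 + 0×0 + 0×5 = 5; y[3] = 0×1 + 0×0 = 0; y[4] = 0×1 = 0

[25, 0, 5, 0, 0]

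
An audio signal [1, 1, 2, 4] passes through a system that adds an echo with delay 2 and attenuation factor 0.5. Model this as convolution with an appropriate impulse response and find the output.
Direct-path + delayed-attenuated-path model → impulse response h = [1, 0, 0.5] (1 at lag 0, 0.5 at lag 2). Output y[n] = x[n] + 0.5·x[n - 2] (with x[n] = 0 outside 0..3): y[0] = 1 + 0.5×0 = 1; y[1] = 1 + 0.5×0 = 1; y[2] = 2 + 0.5×1 = 2.5; y[3] = 4 + 0.5×1 = 4.5; y[4] = 0 + 0.5×2 = 1.0; y[5] = 0 + 0.5×4 = 2.0. So y = [1, 1, 2.5, 4.5, 1.0, 2.0]

[1, 1, 2.5, 4.5, 1.0, 2.0]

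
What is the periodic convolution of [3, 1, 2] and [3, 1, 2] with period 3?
Use y[k] = Σ_j s[j]·t[(k-j) mod 3]. y[0] = 3×3 + 1×2 + 2×1 = 13; y[1] = 3×1 + 1×3 + 2×2 = 10; y[2] = 3×2 + 1×1 + 2×3 = 13. Result: [13, 10, 13]

[13, 10, 13]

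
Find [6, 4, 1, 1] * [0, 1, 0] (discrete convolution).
y[0] = 6×0 = 0; y[1] = 6×1 + 4×0 = 6; y[2] = 6×0 + 4×1 + 1×0 = 4; y[3] = 4×0 + 1×1 + 1×0 = 1; y[4] = 1×0 + 1×1 = 1; y[5] = 1×0 = 0

[0, 6, 4, 1, 1, 0]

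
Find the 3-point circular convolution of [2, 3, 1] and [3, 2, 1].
Use y[k] = Σ_j s[j]·t[(k-j) mod 3]. y[0] = 2×3 + 3×1 + 1×2 = 11; y[1] = 2×2 + 3×3 + 1×1 = 14; y[2] = 2×1 + 3×2 + 1×3 = 11. Result: [11, 14, 11]

[11, 14, 11]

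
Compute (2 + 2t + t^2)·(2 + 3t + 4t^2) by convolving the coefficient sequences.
Ascending coefficients: a = [2, 2, 1], b = [2, 3, 4]. c[0] = 2×2 = 4; c[1] = 2×3 + 2×2 = 10; c[2] = 2×4 + 2×3 + 1×2 = 16; c[3] = 2×4 + 1×3 = 11; c[4] = 1×4 = 4. Result coefficients: [4, 10, 16, 11, 4] → 4 + 10t + 16t^2 + 11t^3 + 4t^4

4 + 10t + 16t^2 + 11t^3 + 4t^4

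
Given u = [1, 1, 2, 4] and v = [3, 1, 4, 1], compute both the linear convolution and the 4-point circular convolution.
Linear: y_lin[0] = 1×3 = 3; y_lin[1] = 1×1 + 1×3 = 4; y_lin[2] = 1×4 + 1×1 + 2×3 = 11; y_lin[3] = 1×1 + 1×4 + 2×1 + 4×3 = 19; y_lin[4] = 1×1 + 2×4 + 4×1 = 13; y_lin[5] = 2×1 + 4×4 = 18; y_lin[6] = 4×1 = 4 → [3, 4, 11, 19, 13, 18, 4]. Circular (length 4): y[0] = 1×3 + 1×1 + 2×4 + 4×1 = 16; y[1] = 1×1 + 1×3 + 2×1 + 4×4 = 22; y[2] = 1×4 + 1×1 + 2×3 + 4×1 = 15; y[3] = 1×1 + 1×4 + 2×1 + 4×3 = 19 → [16, 22, 15, 19]

Linear: [3, 4, 11, 19, 13, 18, 4], Circular: [16, 22, 15, 19]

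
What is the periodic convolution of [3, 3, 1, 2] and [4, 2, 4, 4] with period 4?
Use y[k] = Σ_j s[j]·t[(k-j) mod 4]. y[0] = 3×4 + 3×4 + 1×4 + 2×2 = 32; y[1] = 3×2 + 3×4 + 1×4 + 2×4 = 30; y[2] = 3×4 + 3×2 + 1×4 + 2×4 = 30; y[3] = 3×4 + 3×4 + 1×2 + 2×4 = 34. Result: [32, 30, 30, 34]

[32, 30, 30, 34]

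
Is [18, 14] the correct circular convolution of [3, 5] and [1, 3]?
Recompute circular convolution of [3, 5] and [1, 3]: y[0] = 3×1 + 5×3 = 18; y[1] = 3×3 + 5×1 = 14 → [18, 14]. Given [18, 14] matches, so answer: Yes

Yes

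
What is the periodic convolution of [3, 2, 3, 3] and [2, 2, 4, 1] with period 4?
Use y[k] = Σ_j s[j]·t[(k-j) mod 4]. y[0] = 3×2 + 2×1 + 3×4 + 3×2 = 26; y[1] = 3×2 + 2×2 + 3×1 + 3×4 = 25; y[2] = 3×4 + 2×2 + 3×2 + 3×1 = 25; y[3] = 3×1 + 2×4 + 3×2 + 3×2 = 23. Result: [26, 25, 25, 23]

[26, 25, 25, 23]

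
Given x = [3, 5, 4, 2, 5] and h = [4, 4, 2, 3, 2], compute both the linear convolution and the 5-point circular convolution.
Linear: y_lin[0] = 3×4 = 12; y_lin[1] = 3×4 + 5×4 = 32; y_lin[2] = 3×2 + 5×4 + 4×4 = 42; y_lin[3] = 3×3 + 5×2 + 4×4 + 2×4 = 43; y_lin[4] = 3×2 + 5×3 + 4×2 + 2×4 + 5×4 = 57; y_lin[5] = 5×2 + 4×3 + 2×2 + 5×4 = 46; y_lin[6] = 4×2 + 2×3 + 5×2 = 24; y_lin[7] = 2×2 + 5×3 = 19; y_lin[8] = 5×2 = 10 → [12, 32, 42, 43, 57, 46, 24, 19, 10]. Circular (length 5): y[0] = 3×4 + 5×2 + 4×3 + 2×2 + 5×4 = 58; y[1] = 3×4 + 5×4 + 4×2 + 2×3 + 5×2 = 56; y[2] = 3×2 + 5×4 + 4×4 + 2×2 + 5×3 = 61; y[3] = 3×3 + 5×2 + 4×4 + 2×4 + 5×2 = 53; y[4] = 3×2 + 5×3 + 4×2 + 2×4 + 5×4 = 57 → [58, 56, 61, 53, 57]

Linear: [12, 32, 42, 43, 57, 46, 24, 19, 10], Circular: [58, 56, 61, 53, 57]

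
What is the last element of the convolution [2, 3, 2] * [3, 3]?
Use y[k] = Σ_i a[i]·b[k-i] at k=3. y[3] = 2×3 = 6

6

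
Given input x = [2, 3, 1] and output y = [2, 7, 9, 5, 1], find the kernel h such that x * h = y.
Output length 5 = len(x) + len(h) - 1 ⇒ len(h) = 3. Solve h forward using h[k] = (y[k] - Σ_{i≥1} x[i]·h[k-i]) / x[0]: h[0] = y[0] / x[0] = 2 / 2 = 1; h[1] = (y[1] - 3×1) / x[0] = (7 - 3×1) / 2 = 2; h[2] = (y[2] - 3×2 - 1×1) / x[0] = (9 - 3×2 - 1×1) / 2 = 1. So h = [1, 2, 1]. Forward-check [2, 3, 1] * [1, 2, 1]: y[0] = 2×1 = 2; y[1] = 2×2 + 3×1 = 7; y[2] = 2×1 + 3×2 + 1×1 = 9; y[3] = 3×1 + 1×2 = 5; y[4] = 1×1 = 1 → [2, 7, 9, 5, 1] ✓

[1, 2, 1]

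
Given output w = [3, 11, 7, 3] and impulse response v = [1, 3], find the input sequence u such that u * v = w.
Deconvolve w=[3, 11, 7, 3] by v=[1, 3]. Since v[0]=1, solve forward: u[0] = w[0] / 1 = 3; u[1] = (w[1] - 3×3) / 1 = 2; u[2] = (w[2] - 2×3) / 1 = 1. So u = [3, 2, 1]. Check by forward convolution: w[0] = 3×1 = 3; w[1] = 3×3 + 2×1 = 11; w[2] = 2×3 + 1×1 = 7; w[3] = 1×3 = 3

[3, 2, 1]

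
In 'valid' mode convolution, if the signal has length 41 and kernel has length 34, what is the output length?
'Valid' mode counts only positions where the kernel fully overlaps the signal: m - n + 1 = 41 - 34 + 1 = 8

8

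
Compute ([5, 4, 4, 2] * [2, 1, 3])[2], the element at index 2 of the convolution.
Use y[k] = Σ_i a[i]·b[k-i] at k=2. y[2] = 5×3 + 4×1 + 4×2 = 27

27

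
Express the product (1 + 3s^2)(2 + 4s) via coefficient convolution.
Ascending coefficients: a = [1, 0, 3], b = [2, 4]. c[0] = 1×2 = 2; c[1] = 1×4 + 0×2 = 4; c[2] = 0×4 + 3×2 = 6; c[3] = 3×4 = 12. Result coefficients: [2, 4, 6, 12] → 2 + 4s + 6s^2 + 12s^3

2 + 4s + 6s^2 + 12s^3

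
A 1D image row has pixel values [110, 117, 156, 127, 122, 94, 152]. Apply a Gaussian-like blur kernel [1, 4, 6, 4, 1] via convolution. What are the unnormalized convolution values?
Convolve image row [110, 117, 156, 127, 122, 94, 152] with kernel [1, 4, 6, 4, 1]: y[0] = 110×1 = 110; y[1] = 110×4 + 117×1 = 557; y[2] = 110×6 + 117×4 + 156×1 = 1284; y[3] = 110×4 + 117×6 + 156×4 + 127×1 = 1893; y[4] = 110×1 + 117×4 + 156×6 + 127×4 + 122×1 = 2144; y[5] = 117×1 + 156×4 + 127×6 + 122×4 + 94×1 = 2085; y[6] = 156×1 + 127×4 + 122×6 + 94×4 + 152×1 = 1924; y[7] = 127×1 + 122×4 + 94×6 + 152×4 = 1787; y[8] = 122×1 + 94×4 + 152×6 = 1410; y[9] = 94×1 + 152×4 = 702; y[10] = 152×1 = 152 → [110, 557, 1284, 1893, 2144, 2085, 1924, 1787, 1410, 702, 152]. Normalization factor = sum(kernel) = 16.

[110, 557, 1284, 1893, 2144, 2085, 1924, 1787, 1410, 702, 152]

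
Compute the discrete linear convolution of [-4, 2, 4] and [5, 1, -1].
y[0] = -4×5 = -20; y[1] = -4×1 + 2×5 = 6; y[2] = -4×-1 + 2×1 + 4×5 = 26; y[3] = 2×-1 + 4×1 = 2; y[4] = 4×-1 = -4

[-20, 6, 26, 2, -4]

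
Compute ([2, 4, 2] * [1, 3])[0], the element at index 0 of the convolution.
Use y[k] = Σ_i a[i]·b[k-i] at k=0. y[0] = 2×1 = 2

2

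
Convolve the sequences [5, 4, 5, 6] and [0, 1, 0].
y[0] = 5×0 = 0; y[1] = 5×1 + 4×0 = 5; y[2] = 5×0 + 4×1 + 5×0 = 4; y[3] = 4×0 + 5×1 + 6×0 = 5; y[4] = 5×0 + 6×1 = 6; y[5] = 6×0 = 0

[0, 5, 4, 5, 6, 0]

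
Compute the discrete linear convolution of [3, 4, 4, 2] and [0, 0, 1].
y[0] = 3×0 = 0; y[1] = 3×0 + 4×0 = 0; y[2] = 3×1 + 4×0 + 4×0 = 3; y[3] = 4×1 + 4×0 + 2×0 = 4; y[4] = 4×1 + 2×0 = 4; y[5] = 2×1 = 2

[0, 0, 3, 4, 4, 2]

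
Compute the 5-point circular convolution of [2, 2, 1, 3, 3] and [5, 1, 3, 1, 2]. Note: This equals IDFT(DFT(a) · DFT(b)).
Either evaluate y[k] = Σ_j a[j]·b[(k-j) mod 5] directly, or use IDFT(DFT(a) · DFT(b)). y[0] = 2×5 + 2×2 + 1×1 + 3×3 + 3×1 = 27; y[1] = 2×1 + 2×5 + 1×2 + 3×1 + 3×3 = 26; y[2] = 2×3 + 2×1 + 1×5 + 3×2 + 3×1 = 22; y[3] = 2×1 + 2×3 + 1×1 + 3×5 + 3×2 = 30; y[4] = 2×2 + 2×1 + 1×3 + 3×1 + 3×5 = 27. Result: [27, 26, 22, 30, 27]

[27, 26, 22, 30, 27]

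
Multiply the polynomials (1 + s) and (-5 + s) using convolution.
Ascending coefficients: a = [1, 1], b = [-5, 1]. c[0] = 1×-5 = -5; c[1] = 1×1 + 1×-5 = -4; c[2] = 1×1 = 1. Result coefficients: [-5, -4, 1] → -5 - 4s + s^2

-5 - 4s + s^2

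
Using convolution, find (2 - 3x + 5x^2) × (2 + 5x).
Ascending coefficients: a = [2, -3, 5], b = [2, 5]. c[0] = 2×2 = 4; c[1] = 2×5 + -3×2 = 4; c[2] = -3×5 + 5×2 = -5; c[3] = 5×5 = 25. Result coefficients: [4, 4, -5, 25] → 4 + 4x - 5x^2 + 25x^3

4 + 4x - 5x^2 + 25x^3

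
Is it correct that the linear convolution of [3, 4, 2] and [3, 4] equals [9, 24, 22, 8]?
Recompute linear convolution of [3, 4, 2] and [3, 4]: y[0] = 3×3 = 9; y[1] = 3×4 + 4×3 = 24; y[2] = 4×4 + 2×3 = 22; y[3] = 2×4 = 8 → [9, 24, 22, 8]. Given [9, 24, 22, 8] matches, so answer: Yes

Yes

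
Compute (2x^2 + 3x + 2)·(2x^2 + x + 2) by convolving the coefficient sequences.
Ascending coefficients: a = [2, 3, 2], b = [2, 1, 2]. c[0] = 2×2 = 4; c[1] = 2×1 + 3×2 = 8; c[2] = 2×2 + 3×1 + 2×2 = 11; c[3] = 3×2 + 2×1 = 8; c[4] = 2×2 = 4. Result coefficients: [4, 8, 11, 8, 4] → 4x^4 + 8x^3 + 11x^2 + 8x + 4

4x^4 + 8x^3 + 11x^2 + 8x + 4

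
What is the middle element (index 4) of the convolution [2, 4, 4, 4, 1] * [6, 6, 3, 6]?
Use y[k] = Σ_i a[i]·b[k-i] at k=4. y[4] = 4×6 + 4×3 + 4×6 + 1×6 = 66

66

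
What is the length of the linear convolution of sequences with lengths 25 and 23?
Linear/full convolution length: m + n - 1 = 25 + 23 - 1 = 47

47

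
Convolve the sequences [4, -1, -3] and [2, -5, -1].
y[0] = 4×2 = 8; y[1] = 4×-5 + -1×2 = -22; y[2] = 4×-1 + -1×-5 + -3×2 = -5; y[3] = -1×-1 + -3×-5 = 16; y[4] = -3×-1 = 3

[8, -22, -5, 16, 3]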